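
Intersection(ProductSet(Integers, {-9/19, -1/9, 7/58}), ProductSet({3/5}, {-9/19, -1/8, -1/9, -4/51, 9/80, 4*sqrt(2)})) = EmptySet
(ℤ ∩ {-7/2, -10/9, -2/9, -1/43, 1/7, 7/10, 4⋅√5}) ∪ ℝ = ℝ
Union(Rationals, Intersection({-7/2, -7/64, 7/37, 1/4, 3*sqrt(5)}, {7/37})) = Rationals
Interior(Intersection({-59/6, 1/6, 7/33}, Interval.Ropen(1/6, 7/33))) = EmptySet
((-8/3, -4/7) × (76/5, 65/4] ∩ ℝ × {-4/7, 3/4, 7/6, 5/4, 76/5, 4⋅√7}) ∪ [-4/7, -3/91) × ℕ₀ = [-4/7, -3/91) × ℕ₀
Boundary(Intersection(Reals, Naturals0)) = Naturals0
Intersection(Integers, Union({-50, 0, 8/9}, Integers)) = Integers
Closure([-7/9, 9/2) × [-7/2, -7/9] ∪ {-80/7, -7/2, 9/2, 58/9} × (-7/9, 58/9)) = ({-80/7, -7/2, 9/2, 58/9} × [-7/9, 58/9]) ∪ ([-7/9, 9/2] × [-7/2, -7/9])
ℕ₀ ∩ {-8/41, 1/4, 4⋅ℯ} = ∅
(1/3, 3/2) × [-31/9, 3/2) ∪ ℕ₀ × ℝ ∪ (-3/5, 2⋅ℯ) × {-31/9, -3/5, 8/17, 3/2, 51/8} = (ℕ₀ × ℝ) ∪ ((1/3, 3/2) × [-31/9, 3/2)) ∪ ((-3/5, 2⋅ℯ) × {-31/9, -3/5, 8/17, 3/2, 51/8})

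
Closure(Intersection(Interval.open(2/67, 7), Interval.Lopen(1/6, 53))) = Interval(1/6, 7)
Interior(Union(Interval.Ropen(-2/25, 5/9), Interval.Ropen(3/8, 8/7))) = Interval.open(-2/25, 8/7)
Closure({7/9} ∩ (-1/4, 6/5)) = {7/9}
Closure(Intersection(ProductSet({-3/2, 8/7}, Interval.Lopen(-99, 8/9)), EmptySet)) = EmptySet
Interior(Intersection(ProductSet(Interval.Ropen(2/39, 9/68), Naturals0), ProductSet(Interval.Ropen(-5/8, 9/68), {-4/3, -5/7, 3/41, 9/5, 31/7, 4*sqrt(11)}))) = EmptySet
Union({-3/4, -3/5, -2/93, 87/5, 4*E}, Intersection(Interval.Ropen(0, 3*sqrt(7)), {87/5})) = {-3/4, -3/5, -2/93, 87/5, 4*E}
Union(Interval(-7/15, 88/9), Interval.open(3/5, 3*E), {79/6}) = Union({79/6}, Interval(-7/15, 88/9))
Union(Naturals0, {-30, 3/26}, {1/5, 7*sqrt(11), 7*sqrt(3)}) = Union({-30, 3/26, 1/5, 7*sqrt(11), 7*sqrt(3)}, Naturals0)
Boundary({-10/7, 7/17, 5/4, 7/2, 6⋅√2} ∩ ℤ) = ∅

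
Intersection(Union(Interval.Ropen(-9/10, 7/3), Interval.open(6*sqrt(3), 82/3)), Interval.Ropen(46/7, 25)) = Interval.open(6*sqrt(3), 25)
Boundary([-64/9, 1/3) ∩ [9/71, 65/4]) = {9/71, 1/3}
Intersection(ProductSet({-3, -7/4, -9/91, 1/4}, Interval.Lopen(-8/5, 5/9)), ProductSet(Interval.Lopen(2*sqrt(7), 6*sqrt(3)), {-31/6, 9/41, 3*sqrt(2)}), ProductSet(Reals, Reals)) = EmptySet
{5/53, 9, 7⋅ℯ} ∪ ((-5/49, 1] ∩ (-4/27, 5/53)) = (-5/49, 5/53] ∪ {9, 7⋅ℯ}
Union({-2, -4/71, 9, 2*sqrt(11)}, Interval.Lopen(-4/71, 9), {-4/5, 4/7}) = Union({-2, -4/5}, Interval(-4/71, 9))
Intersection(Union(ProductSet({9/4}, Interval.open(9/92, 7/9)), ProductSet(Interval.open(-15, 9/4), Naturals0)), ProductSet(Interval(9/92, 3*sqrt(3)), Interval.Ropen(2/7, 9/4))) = Union(ProductSet({9/4}, Interval.Ropen(2/7, 7/9)), ProductSet(Interval.Ropen(9/92, 9/4), Range(1, 3, 1)))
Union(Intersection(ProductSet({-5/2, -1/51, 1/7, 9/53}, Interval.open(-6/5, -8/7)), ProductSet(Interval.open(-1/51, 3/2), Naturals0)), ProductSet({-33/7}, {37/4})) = ProductSet({-33/7}, {37/4})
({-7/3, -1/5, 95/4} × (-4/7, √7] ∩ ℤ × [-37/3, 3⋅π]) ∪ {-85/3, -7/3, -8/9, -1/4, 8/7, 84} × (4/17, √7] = {-85/3, -7/3, -8/9, -1/4, 8/7, 84} × (4/17, √7]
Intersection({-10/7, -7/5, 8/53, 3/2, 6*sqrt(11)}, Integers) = EmptySet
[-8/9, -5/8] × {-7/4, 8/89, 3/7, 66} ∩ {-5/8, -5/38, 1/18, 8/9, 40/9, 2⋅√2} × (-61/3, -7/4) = ∅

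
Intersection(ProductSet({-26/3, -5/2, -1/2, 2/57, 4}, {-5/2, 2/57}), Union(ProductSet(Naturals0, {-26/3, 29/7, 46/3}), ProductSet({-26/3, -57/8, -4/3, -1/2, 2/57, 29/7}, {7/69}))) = EmptySet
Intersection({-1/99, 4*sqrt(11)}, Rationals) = {-1/99}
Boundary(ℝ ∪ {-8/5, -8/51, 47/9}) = ∅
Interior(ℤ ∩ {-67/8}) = ∅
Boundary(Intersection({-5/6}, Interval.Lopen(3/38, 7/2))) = EmptySet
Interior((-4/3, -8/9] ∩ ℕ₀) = ∅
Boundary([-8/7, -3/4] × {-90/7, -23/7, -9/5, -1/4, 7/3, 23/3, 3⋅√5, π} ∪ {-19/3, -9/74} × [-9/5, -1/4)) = ({-19/3, -9/74} × [-9/5, -1/4]) ∪ ([-8/7, -3/4] × {-90/7, -23/7, -9/5, -1/4, 7/3, 23/3, 3⋅√5, π})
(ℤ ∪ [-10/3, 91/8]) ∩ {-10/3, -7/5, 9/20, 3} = {-10/3, -7/5, 9/20, 3}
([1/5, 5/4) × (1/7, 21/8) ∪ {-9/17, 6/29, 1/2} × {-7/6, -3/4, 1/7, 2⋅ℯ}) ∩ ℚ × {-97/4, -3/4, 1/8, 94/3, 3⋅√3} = {-9/17, 6/29, 1/2} × {-3/4}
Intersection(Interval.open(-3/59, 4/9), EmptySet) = EmptySet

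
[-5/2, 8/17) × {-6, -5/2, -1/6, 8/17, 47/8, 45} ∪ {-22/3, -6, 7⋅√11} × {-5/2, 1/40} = ({-22/3, -6, 7⋅√11} × {-5/2, 1/40}) ∪ ([-5/2, 8/17) × {-6, -5/2, -1/6, 8/17, 47/8, 45})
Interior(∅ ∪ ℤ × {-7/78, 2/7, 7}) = ∅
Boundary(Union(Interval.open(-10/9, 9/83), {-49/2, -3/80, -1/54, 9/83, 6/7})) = {-49/2, -10/9, 9/83, 6/7}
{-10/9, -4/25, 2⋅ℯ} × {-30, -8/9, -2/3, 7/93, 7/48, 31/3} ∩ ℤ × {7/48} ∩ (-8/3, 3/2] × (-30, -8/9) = ∅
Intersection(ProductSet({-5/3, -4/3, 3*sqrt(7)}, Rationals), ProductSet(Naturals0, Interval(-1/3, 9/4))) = EmptySet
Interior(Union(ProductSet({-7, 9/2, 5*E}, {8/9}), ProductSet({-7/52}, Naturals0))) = EmptySet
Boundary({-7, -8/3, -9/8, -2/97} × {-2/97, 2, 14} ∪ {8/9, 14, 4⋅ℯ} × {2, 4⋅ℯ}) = ({-7, -8/3, -9/8, -2/97} × {-2/97, 2, 14}) ∪ ({8/9, 14, 4⋅ℯ} × {2, 4⋅ℯ})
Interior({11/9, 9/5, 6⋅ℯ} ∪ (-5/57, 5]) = (-5/57, 5)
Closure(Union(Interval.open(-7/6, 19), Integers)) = Union(Integers, Interval(-7/6, 19))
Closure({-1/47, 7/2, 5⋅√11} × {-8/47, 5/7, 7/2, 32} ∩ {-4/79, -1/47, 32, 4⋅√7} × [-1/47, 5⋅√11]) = {-1/47} × {5/7, 7/2}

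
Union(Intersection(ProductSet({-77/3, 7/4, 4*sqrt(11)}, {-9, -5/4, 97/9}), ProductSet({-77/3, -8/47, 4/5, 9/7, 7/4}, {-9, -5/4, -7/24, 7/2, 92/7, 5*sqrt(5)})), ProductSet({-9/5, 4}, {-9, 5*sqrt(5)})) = Union(ProductSet({-77/3, 7/4}, {-9, -5/4}), ProductSet({-9/5, 4}, {-9, 5*sqrt(5)}))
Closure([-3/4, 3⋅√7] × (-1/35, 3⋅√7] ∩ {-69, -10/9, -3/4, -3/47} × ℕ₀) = {-3/4, -3/47} × {0, 1, …, 7}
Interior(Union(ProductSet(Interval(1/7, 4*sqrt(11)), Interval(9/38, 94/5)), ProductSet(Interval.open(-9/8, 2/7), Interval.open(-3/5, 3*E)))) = Union(ProductSet(Interval.open(-9/8, 2/7), Interval.open(-3/5, 3*E)), ProductSet(Interval.open(1/7, 2/7), Interval.Ropen(9/38, 94/5)), ProductSet(Interval.Ropen(1/7, 4*sqrt(11)), Interval.open(9/38, 3*E)), ProductSet(Interval.open(1/7, 4*sqrt(11)), Interval.open(9/38, 94/5)))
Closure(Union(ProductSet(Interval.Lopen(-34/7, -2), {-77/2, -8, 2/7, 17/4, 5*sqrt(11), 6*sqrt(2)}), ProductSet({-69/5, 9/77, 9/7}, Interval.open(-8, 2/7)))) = Union(ProductSet({-69/5, 9/77, 9/7}, Interval(-8, 2/7)), ProductSet(Interval(-34/7, -2), {-77/2, -8, 2/7, 17/4, 5*sqrt(11), 6*sqrt(2)}))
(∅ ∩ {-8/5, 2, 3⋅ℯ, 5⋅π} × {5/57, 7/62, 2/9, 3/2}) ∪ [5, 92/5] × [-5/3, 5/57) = [5, 92/5] × [-5/3, 5/57)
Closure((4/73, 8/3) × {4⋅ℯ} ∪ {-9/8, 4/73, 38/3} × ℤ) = ({-9/8, 4/73, 38/3} × ℤ) ∪ ([4/73, 8/3] × {4⋅ℯ})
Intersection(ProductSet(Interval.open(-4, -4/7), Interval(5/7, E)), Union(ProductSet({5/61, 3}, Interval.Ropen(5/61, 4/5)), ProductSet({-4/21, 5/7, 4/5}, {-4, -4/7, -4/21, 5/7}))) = EmptySet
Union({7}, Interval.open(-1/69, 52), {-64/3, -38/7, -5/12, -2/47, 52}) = Union({-64/3, -38/7, -5/12, -2/47}, Interval.Lopen(-1/69, 52))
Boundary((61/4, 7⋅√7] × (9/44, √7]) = ({61/4, 7⋅√7} × [9/44, √7]) ∪ ([61/4, 7⋅√7] × {9/44, √7})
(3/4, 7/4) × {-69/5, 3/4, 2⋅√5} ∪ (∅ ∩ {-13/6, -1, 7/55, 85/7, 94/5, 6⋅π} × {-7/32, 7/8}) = (3/4, 7/4) × {-69/5, 3/4, 2⋅√5}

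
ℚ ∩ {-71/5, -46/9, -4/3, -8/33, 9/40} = {-71/5, -46/9, -4/3, -8/33, 9/40}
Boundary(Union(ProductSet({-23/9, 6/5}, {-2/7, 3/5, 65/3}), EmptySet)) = ProductSet({-23/9, 6/5}, {-2/7, 3/5, 65/3})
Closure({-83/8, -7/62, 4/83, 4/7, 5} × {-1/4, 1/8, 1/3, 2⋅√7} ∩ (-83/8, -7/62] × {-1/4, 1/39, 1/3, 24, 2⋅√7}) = {-7/62} × {-1/4, 1/3, 2⋅√7}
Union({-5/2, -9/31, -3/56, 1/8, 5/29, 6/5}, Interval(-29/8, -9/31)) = Union({-3/56, 1/8, 5/29, 6/5}, Interval(-29/8, -9/31))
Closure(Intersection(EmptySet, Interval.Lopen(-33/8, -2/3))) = EmptySet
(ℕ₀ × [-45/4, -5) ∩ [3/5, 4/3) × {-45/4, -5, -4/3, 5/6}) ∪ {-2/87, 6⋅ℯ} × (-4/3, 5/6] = ({1} × {-45/4}) ∪ ({-2/87, 6⋅ℯ} × (-4/3, 5/6])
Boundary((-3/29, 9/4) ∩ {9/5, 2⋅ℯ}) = {9/5}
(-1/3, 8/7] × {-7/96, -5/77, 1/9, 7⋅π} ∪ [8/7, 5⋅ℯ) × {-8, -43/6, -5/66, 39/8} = ((-1/3, 8/7] × {-7/96, -5/77, 1/9, 7⋅π}) ∪ ([8/7, 5⋅ℯ) × {-8, -43/6, -5/66, 39/8})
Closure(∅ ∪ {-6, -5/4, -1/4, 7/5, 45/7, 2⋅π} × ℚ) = {-6, -5/4, -1/4, 7/5, 45/7, 2⋅π} × ℝ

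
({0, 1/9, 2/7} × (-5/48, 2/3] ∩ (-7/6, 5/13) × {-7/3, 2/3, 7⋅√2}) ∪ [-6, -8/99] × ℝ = ({0, 1/9, 2/7} × {2/3}) ∪ ([-6, -8/99] × ℝ)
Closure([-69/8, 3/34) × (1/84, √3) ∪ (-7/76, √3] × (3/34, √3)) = ({-69/8} × [1/84, √3]) ∪ ([-69/8, 3/34] × {1/84, √3}) ∪ ({√3} × [3/34, √3]) ∪ ([-7/76, √3] × {√3}) ∪ ([-69/8, 3/34) × (1/84, √3)) ∪ ([3/34, √3] × {3/34, √3}) ∪ ({-69/8, 3/34} × ([1/84, 3/34] ∪ {√3})) ∪ ((-7/76, √3] × (3/34, √3))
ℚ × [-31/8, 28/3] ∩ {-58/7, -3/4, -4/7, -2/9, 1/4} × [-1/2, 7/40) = {-58/7, -3/4, -4/7, -2/9, 1/4} × [-1/2, 7/40)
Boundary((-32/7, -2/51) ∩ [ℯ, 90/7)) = ∅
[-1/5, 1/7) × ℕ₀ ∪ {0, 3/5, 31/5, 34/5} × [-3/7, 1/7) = ([-1/5, 1/7) × ℕ₀) ∪ ({0, 3/5, 31/5, 34/5} × [-3/7, 1/7))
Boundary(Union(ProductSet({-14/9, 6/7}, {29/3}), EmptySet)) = ProductSet({-14/9, 6/7}, {29/3})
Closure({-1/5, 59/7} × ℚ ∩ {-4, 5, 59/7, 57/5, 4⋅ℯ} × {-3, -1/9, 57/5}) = {59/7} × {-3, -1/9, 57/5}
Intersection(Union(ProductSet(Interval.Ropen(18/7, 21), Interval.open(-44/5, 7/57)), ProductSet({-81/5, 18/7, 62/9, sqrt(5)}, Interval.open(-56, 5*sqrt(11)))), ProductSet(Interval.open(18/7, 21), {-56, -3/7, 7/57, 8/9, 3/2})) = Union(ProductSet({62/9}, {-3/7, 7/57, 8/9, 3/2}), ProductSet(Interval.open(18/7, 21), {-3/7}))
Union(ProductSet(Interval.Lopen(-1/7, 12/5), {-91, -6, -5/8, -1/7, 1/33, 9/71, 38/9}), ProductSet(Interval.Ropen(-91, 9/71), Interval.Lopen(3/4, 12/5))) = Union(ProductSet(Interval.Ropen(-91, 9/71), Interval.Lopen(3/4, 12/5)), ProductSet(Interval.Lopen(-1/7, 12/5), {-91, -6, -5/8, -1/7, 1/33, 9/71, 38/9}))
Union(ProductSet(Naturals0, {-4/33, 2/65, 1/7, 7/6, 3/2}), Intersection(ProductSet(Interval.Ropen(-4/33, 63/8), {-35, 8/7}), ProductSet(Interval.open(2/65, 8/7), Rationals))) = Union(ProductSet(Interval.open(2/65, 8/7), {-35, 8/7}), ProductSet(Naturals0, {-4/33, 2/65, 1/7, 7/6, 3/2}))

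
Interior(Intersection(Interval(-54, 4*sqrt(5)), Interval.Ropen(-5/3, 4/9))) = Interval.open(-5/3, 4/9)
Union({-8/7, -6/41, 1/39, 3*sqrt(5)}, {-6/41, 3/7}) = {-8/7, -6/41, 1/39, 3/7, 3*sqrt(5)}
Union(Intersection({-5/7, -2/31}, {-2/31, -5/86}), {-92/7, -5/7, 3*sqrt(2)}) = {-92/7, -5/7, -2/31, 3*sqrt(2)}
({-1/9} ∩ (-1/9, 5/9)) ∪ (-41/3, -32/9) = (-41/3, -32/9)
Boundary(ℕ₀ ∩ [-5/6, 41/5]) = {0, 1, …, 8}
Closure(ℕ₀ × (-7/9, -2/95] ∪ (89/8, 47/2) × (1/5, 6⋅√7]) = (ℕ₀ × (-7/9, -2/95]) ∪ ({89/8, 47/2} × [1/5, 6⋅√7]) ∪ ([89/8, 47/2] × {1/5, 6⋅√7}) ∪ ((89/8, 47/2) × (1/5, 6⋅√7]) ∪ ((ℕ₀ ∪ (ℕ₀ \ (89/8, 47/2))) × [-7/9, -2/95])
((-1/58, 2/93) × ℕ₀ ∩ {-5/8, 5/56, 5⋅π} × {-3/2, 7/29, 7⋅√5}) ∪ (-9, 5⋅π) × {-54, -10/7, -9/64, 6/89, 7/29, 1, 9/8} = (-9, 5⋅π) × {-54, -10/7, -9/64, 6/89, 7/29, 1, 9/8}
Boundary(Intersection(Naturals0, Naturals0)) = Naturals0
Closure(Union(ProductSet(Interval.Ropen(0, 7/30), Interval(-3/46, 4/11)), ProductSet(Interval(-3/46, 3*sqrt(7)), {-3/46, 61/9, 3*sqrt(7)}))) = Union(ProductSet(Interval(-3/46, 3*sqrt(7)), {-3/46, 61/9, 3*sqrt(7)}), ProductSet(Interval(0, 7/30), Interval(-3/46, 4/11)))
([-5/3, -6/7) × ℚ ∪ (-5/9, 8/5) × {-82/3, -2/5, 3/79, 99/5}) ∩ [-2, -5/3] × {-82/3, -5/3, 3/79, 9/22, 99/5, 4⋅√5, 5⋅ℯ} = {-5/3} × {-82/3, -5/3, 3/79, 9/22, 99/5}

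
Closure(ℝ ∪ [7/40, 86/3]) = (-∞, ∞)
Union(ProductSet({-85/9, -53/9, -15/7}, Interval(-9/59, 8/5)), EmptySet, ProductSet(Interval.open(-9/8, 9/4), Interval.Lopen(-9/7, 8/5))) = Union(ProductSet({-85/9, -53/9, -15/7}, Interval(-9/59, 8/5)), ProductSet(Interval.open(-9/8, 9/4), Interval.Lopen(-9/7, 8/5)))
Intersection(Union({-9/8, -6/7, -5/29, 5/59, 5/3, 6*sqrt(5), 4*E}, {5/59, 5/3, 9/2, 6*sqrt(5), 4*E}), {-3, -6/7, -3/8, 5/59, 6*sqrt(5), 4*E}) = {-6/7, 5/59, 6*sqrt(5), 4*E}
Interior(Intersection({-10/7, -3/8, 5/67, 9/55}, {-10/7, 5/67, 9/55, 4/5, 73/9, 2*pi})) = EmptySet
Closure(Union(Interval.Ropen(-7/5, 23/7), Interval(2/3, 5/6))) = Interval(-7/5, 23/7)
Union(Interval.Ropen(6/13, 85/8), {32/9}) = Interval.Ropen(6/13, 85/8)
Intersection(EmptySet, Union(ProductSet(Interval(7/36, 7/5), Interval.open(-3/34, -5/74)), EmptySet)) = EmptySet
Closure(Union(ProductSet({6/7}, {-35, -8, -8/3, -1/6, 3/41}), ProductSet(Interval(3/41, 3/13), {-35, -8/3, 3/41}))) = Union(ProductSet({6/7}, {-35, -8, -8/3, -1/6, 3/41}), ProductSet(Interval(3/41, 3/13), {-35, -8/3, 3/41}))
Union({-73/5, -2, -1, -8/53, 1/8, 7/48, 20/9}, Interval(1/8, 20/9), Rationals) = Union(Interval(1/8, 20/9), Rationals)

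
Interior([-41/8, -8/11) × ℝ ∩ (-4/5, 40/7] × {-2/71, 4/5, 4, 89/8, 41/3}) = ∅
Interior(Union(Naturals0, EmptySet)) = EmptySet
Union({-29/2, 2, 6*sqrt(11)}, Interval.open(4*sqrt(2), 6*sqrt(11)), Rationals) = Union(Interval.Lopen(4*sqrt(2), 6*sqrt(11)), Rationals)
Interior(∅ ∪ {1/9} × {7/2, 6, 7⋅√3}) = ∅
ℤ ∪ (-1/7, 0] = ℤ ∪ (-1/7, 0]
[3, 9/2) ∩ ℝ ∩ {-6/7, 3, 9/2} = {3}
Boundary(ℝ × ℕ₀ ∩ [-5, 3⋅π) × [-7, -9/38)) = ∅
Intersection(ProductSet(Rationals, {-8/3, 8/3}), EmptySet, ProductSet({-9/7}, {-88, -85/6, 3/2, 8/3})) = EmptySet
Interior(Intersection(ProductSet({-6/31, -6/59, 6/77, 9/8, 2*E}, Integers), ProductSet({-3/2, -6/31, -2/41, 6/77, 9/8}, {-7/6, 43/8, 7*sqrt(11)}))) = EmptySet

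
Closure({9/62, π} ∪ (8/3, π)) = {9/62} ∪ [8/3, π]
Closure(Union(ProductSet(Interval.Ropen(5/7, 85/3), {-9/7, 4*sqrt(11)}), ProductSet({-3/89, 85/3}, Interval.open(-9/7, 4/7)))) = Union(ProductSet({-3/89, 85/3}, Interval(-9/7, 4/7)), ProductSet(Interval(5/7, 85/3), {-9/7, 4*sqrt(11)}))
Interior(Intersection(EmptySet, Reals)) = EmptySet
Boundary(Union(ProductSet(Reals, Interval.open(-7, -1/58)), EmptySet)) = ProductSet(Reals, {-7, -1/58})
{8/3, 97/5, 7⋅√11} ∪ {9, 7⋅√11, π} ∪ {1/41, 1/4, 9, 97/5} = {1/41, 1/4, 8/3, 9, 97/5, 7⋅√11, π}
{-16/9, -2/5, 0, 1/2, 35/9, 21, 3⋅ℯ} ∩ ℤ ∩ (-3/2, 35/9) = {0}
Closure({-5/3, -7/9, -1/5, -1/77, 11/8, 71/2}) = {-5/3, -7/9, -1/5, -1/77, 11/8, 71/2}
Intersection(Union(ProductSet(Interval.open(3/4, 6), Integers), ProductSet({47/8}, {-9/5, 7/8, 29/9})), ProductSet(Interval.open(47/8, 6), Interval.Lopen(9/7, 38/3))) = ProductSet(Interval.open(47/8, 6), Range(2, 13, 1))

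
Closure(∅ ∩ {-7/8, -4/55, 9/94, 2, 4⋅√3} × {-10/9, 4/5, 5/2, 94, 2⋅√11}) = ∅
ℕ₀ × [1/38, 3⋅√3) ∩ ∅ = ∅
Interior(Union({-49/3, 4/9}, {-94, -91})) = EmptySet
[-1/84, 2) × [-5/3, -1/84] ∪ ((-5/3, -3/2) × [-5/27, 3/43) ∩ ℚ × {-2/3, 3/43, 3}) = [-1/84, 2) × [-5/3, -1/84]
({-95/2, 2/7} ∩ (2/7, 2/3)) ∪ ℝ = ℝ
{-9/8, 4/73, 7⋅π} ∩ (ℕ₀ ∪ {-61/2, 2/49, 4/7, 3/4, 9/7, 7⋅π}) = {7⋅π}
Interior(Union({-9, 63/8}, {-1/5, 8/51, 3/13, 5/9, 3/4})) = EmptySet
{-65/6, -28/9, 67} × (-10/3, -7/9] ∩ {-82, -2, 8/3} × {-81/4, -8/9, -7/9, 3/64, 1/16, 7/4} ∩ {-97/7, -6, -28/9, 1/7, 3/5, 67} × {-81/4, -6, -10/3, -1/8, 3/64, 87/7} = ∅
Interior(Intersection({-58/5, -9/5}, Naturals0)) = EmptySet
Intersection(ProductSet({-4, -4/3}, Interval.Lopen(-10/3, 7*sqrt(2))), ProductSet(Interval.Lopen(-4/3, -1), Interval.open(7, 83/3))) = EmptySet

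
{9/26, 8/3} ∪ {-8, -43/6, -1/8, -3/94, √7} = {-8, -43/6, -1/8, -3/94, 9/26, 8/3, √7}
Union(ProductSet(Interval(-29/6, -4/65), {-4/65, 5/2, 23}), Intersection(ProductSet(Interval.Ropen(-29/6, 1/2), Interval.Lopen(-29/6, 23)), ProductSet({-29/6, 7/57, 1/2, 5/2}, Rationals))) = Union(ProductSet({-29/6, 7/57}, Intersection(Interval.Lopen(-29/6, 23), Rationals)), ProductSet(Interval(-29/6, -4/65), {-4/65, 5/2, 23}))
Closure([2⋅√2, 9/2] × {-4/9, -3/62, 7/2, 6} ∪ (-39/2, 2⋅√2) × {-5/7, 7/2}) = ([-39/2, 2⋅√2] × {-5/7, 7/2}) ∪ ([2⋅√2, 9/2] × {-4/9, -3/62, 7/2, 6})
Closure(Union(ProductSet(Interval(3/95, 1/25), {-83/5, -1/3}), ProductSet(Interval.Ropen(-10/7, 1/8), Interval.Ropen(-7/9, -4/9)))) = Union(ProductSet({-10/7, 1/8}, Interval(-7/9, -4/9)), ProductSet(Interval(-10/7, 1/8), {-7/9, -4/9}), ProductSet(Interval.Ropen(-10/7, 1/8), Interval.Ropen(-7/9, -4/9)), ProductSet(Interval(3/95, 1/25), {-83/5, -1/3}))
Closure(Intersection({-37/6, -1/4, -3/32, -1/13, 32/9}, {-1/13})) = {-1/13}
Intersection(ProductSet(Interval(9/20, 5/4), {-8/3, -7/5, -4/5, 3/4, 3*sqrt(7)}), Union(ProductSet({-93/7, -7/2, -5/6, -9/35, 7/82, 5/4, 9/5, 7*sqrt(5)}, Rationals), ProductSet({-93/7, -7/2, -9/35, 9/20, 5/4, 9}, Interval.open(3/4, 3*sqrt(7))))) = ProductSet({5/4}, {-8/3, -7/5, -4/5, 3/4})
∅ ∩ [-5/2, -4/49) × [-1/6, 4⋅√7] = ∅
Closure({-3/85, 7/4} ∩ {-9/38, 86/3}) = ∅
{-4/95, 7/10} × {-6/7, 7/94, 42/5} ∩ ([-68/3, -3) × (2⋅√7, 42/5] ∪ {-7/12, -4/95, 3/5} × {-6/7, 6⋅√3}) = {-4/95} × {-6/7}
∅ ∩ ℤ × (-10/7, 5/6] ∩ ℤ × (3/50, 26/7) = ∅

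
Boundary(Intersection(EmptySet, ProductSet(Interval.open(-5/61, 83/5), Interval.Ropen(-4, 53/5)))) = EmptySet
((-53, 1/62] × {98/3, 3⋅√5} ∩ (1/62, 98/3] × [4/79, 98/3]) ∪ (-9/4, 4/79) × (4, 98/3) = (-9/4, 4/79) × (4, 98/3)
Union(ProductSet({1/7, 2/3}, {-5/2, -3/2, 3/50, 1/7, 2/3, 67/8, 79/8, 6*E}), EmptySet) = ProductSet({1/7, 2/3}, {-5/2, -3/2, 3/50, 1/7, 2/3, 67/8, 79/8, 6*E})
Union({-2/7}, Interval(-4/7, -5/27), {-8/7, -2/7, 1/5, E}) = Union({-8/7, 1/5, E}, Interval(-4/7, -5/27))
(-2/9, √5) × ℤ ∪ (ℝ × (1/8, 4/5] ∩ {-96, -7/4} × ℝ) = ({-96, -7/4} × (1/8, 4/5]) ∪ ((-2/9, √5) × ℤ)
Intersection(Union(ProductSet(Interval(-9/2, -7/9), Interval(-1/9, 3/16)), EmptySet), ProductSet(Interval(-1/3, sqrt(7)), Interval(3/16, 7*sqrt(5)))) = EmptySet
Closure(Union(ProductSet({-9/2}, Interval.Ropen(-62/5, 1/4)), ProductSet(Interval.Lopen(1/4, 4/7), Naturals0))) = Union(ProductSet({-9/2}, Interval(-62/5, 1/4)), ProductSet(Interval(1/4, 4/7), Naturals0))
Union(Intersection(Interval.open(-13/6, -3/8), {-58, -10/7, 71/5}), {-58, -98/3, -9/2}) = {-58, -98/3, -9/2, -10/7}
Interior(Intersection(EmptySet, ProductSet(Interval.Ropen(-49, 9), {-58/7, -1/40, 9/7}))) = EmptySet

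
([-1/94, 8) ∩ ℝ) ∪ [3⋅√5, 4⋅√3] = [-1/94, 8)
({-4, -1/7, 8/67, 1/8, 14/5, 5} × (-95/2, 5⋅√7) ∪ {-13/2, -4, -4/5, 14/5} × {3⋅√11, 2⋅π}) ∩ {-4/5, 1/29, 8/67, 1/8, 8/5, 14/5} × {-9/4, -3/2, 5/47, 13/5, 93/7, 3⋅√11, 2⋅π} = ({-4/5, 14/5} × {3⋅√11, 2⋅π}) ∪ ({8/67, 1/8, 14/5} × {-9/4, -3/2, 5/47, 13/5, 3⋅√11, 2⋅π})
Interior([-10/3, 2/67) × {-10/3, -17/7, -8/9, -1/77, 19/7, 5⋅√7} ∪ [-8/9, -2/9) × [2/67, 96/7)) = (-8/9, -2/9) × (2/67, 96/7)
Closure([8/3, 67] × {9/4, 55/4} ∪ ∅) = [8/3, 67] × {9/4, 55/4}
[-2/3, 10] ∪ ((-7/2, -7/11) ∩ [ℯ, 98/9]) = [-2/3, 10]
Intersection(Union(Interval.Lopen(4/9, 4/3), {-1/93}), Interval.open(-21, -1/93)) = EmptySet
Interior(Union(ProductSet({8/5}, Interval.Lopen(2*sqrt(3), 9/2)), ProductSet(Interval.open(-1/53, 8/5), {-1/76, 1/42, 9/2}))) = EmptySet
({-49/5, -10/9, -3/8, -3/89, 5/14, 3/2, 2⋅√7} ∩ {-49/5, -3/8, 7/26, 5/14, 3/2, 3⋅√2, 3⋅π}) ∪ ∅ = {-49/5, -3/8, 5/14, 3/2}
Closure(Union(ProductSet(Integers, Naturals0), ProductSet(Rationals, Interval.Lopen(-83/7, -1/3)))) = Union(ProductSet(Integers, Naturals0), ProductSet(Reals, Interval(-83/7, -1/3)))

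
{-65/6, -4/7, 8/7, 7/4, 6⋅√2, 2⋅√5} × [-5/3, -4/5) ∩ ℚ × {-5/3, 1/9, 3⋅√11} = {-65/6, -4/7, 8/7, 7/4} × {-5/3}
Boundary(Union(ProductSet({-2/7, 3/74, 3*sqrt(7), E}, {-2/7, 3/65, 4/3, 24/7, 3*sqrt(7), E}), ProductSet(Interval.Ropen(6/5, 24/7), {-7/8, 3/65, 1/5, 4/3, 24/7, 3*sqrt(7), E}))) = Union(ProductSet({-2/7, 3/74, 3*sqrt(7), E}, {-2/7, 3/65, 4/3, 24/7, 3*sqrt(7), E}), ProductSet(Interval(6/5, 24/7), {-7/8, 3/65, 1/5, 4/3, 24/7, 3*sqrt(7), E}))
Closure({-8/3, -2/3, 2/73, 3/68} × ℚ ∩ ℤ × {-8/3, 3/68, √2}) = ∅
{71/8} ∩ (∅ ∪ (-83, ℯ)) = ∅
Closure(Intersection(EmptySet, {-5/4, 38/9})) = EmptySet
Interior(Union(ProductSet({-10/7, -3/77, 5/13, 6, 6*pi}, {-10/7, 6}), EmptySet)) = EmptySet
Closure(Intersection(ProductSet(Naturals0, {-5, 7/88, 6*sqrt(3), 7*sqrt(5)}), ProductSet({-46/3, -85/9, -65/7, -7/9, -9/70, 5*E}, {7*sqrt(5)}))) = EmptySet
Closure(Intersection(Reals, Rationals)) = Reals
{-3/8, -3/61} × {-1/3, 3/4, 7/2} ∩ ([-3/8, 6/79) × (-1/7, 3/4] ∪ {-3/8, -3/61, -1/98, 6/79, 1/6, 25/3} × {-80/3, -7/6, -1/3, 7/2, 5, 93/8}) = {-3/8, -3/61} × {-1/3, 3/4, 7/2}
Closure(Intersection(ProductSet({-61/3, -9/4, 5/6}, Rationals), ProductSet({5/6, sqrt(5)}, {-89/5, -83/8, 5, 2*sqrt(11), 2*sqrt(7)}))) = ProductSet({5/6}, {-89/5, -83/8, 5})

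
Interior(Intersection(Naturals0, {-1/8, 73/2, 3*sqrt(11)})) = EmptySet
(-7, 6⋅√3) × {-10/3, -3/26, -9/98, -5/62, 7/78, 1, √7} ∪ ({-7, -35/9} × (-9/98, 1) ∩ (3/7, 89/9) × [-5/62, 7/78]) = (-7, 6⋅√3) × {-10/3, -3/26, -9/98, -5/62, 7/78, 1, √7}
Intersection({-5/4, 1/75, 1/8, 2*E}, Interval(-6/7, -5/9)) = EmptySet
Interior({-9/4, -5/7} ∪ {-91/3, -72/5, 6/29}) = ∅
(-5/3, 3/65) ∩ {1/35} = {1/35}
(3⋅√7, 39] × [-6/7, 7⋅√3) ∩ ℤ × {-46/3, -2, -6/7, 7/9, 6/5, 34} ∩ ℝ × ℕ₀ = ∅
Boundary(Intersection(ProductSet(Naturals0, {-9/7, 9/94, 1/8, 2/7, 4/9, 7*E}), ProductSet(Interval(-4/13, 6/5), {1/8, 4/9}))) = ProductSet(Range(0, 2, 1), {1/8, 4/9})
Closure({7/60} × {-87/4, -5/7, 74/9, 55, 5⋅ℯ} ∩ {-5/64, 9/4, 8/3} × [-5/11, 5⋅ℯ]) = ∅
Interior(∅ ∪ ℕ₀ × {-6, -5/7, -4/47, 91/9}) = ∅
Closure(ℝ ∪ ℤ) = ℝ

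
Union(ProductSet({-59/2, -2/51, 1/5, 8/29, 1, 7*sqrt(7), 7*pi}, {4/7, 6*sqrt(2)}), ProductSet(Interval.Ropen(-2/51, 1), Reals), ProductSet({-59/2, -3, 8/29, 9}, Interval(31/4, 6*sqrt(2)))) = Union(ProductSet({-59/2, -3, 8/29, 9}, Interval(31/4, 6*sqrt(2))), ProductSet({-59/2, -2/51, 1/5, 8/29, 1, 7*sqrt(7), 7*pi}, {4/7, 6*sqrt(2)}), ProductSet(Interval.Ropen(-2/51, 1), Reals))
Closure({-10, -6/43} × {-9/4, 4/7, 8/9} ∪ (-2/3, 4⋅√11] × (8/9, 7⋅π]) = ({-10, -6/43} × {-9/4, 4/7, 8/9}) ∪ ({-2/3, 4⋅√11} × [8/9, 7⋅π]) ∪ ([-2/3, 4⋅√11] × {8/9, 7⋅π}) ∪ ((-2/3, 4⋅√11] × (8/9, 7⋅π])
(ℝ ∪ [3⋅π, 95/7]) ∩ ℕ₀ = ℕ₀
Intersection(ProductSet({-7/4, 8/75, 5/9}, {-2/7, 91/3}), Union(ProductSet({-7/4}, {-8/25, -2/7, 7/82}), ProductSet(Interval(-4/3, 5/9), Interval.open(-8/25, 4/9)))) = ProductSet({-7/4, 8/75, 5/9}, {-2/7})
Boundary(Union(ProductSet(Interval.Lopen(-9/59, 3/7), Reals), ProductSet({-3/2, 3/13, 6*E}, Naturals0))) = Union(ProductSet({-3/2, 6*E}, Naturals0), ProductSet({-9/59, 3/7}, Reals))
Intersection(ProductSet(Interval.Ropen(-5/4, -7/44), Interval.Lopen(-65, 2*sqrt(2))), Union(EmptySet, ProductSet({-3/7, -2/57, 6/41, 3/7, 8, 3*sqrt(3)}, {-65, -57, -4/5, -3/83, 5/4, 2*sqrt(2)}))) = ProductSet({-3/7}, {-57, -4/5, -3/83, 5/4, 2*sqrt(2)})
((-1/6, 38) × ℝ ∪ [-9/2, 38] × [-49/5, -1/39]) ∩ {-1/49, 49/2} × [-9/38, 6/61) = {-1/49, 49/2} × [-9/38, 6/61)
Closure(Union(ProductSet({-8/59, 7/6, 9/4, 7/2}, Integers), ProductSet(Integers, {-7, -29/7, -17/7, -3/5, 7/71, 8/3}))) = Union(ProductSet({-8/59, 7/6, 9/4, 7/2}, Integers), ProductSet(Integers, {-7, -29/7, -17/7, -3/5, 7/71, 8/3}))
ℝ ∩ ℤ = ℤ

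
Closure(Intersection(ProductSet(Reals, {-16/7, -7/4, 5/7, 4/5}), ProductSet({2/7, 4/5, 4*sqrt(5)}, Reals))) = ProductSet({2/7, 4/5, 4*sqrt(5)}, {-16/7, -7/4, 5/7, 4/5})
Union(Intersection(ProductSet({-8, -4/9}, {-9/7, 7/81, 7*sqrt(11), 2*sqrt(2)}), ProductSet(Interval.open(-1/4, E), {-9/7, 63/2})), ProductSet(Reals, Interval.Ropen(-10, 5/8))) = ProductSet(Reals, Interval.Ropen(-10, 5/8))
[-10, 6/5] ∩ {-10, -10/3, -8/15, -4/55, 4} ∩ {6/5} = ∅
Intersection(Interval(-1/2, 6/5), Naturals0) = Range(0, 2, 1)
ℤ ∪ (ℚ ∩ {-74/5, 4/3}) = ℤ ∪ {-74/5, 4/3}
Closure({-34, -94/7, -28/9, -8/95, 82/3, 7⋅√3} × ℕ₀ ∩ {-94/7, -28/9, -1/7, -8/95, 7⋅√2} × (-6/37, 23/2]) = {-94/7, -28/9, -8/95} × {0, 1, …, 11}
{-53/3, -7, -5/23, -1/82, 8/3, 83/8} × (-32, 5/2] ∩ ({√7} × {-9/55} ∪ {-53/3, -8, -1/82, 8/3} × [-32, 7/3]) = {-53/3, -1/82, 8/3} × (-32, 7/3]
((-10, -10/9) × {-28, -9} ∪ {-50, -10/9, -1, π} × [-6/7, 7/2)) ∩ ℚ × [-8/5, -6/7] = {-50, -10/9, -1} × {-6/7}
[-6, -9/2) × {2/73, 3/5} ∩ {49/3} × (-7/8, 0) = ∅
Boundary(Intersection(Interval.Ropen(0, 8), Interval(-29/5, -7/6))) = EmptySet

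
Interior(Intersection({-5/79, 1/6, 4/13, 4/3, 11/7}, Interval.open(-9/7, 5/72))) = EmptySet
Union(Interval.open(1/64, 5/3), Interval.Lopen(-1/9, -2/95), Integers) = Union(Integers, Interval.Lopen(-1/9, -2/95), Interval.open(1/64, 5/3))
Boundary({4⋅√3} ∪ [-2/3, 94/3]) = {-2/3, 94/3}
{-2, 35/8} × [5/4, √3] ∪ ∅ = {-2, 35/8} × [5/4, √3]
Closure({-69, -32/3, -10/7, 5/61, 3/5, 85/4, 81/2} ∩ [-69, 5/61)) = {-69, -32/3, -10/7}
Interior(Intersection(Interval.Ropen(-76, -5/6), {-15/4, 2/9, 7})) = EmptySet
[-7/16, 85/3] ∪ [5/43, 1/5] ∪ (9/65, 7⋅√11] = [-7/16, 85/3]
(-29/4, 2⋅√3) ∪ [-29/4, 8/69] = [-29/4, 2⋅√3)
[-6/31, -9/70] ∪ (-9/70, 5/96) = [-6/31, 5/96)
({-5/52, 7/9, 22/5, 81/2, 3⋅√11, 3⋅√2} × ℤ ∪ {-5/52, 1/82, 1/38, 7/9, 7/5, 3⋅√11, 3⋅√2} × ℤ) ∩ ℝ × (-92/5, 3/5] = {-5/52, 1/82, 1/38, 7/9, 7/5, 22/5, 81/2, 3⋅√11, 3⋅√2} × {-18, -17, …, 0}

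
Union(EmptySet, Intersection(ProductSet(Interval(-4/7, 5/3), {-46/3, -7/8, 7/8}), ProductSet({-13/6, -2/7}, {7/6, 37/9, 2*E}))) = EmptySet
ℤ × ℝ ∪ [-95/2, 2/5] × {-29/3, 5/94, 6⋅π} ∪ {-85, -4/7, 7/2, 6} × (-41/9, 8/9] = (ℤ × ℝ) ∪ ({-85, -4/7, 7/2, 6} × (-41/9, 8/9]) ∪ ([-95/2, 2/5] × {-29/3, 5/94, 6⋅π})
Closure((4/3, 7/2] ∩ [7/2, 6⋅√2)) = {7/2}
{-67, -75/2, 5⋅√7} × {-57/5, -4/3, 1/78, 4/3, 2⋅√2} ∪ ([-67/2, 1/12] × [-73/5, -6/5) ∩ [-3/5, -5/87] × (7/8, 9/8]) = {-67, -75/2, 5⋅√7} × {-57/5, -4/3, 1/78, 4/3, 2⋅√2}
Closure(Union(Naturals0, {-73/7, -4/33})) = Union({-73/7, -4/33}, Naturals0)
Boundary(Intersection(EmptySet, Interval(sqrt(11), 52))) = EmptySet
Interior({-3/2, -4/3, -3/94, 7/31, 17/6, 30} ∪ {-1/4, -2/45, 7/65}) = ∅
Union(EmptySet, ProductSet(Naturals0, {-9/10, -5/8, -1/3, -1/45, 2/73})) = ProductSet(Naturals0, {-9/10, -5/8, -1/3, -1/45, 2/73})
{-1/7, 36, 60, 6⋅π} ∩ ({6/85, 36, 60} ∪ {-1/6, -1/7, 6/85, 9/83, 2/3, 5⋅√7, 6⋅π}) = {-1/7, 36, 60, 6⋅π}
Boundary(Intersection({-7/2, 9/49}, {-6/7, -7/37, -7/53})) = EmptySet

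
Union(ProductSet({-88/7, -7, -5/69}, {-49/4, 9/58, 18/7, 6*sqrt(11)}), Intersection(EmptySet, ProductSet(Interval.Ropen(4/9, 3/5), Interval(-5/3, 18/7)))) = ProductSet({-88/7, -7, -5/69}, {-49/4, 9/58, 18/7, 6*sqrt(11)})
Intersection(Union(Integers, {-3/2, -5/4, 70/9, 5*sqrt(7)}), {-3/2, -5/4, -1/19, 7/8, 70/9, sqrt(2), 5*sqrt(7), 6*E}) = {-3/2, -5/4, 70/9, 5*sqrt(7)}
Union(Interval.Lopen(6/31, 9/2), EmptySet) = Interval.Lopen(6/31, 9/2)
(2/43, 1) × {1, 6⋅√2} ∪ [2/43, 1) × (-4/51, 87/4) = [2/43, 1) × (-4/51, 87/4)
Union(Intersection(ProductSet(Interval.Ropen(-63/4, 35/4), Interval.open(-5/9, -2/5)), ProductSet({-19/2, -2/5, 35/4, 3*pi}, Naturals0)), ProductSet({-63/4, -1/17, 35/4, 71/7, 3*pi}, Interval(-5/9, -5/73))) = ProductSet({-63/4, -1/17, 35/4, 71/7, 3*pi}, Interval(-5/9, -5/73))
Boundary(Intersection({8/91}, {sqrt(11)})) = EmptySet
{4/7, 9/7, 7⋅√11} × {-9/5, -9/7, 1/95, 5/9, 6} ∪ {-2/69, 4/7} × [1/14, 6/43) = ({-2/69, 4/7} × [1/14, 6/43)) ∪ ({4/7, 9/7, 7⋅√11} × {-9/5, -9/7, 1/95, 5/9, 6})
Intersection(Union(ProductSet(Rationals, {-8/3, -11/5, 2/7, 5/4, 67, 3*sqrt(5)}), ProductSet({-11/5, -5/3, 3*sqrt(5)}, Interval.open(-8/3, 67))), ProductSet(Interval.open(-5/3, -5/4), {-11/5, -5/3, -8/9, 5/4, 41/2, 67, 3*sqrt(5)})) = ProductSet(Intersection(Interval.open(-5/3, -5/4), Rationals), {-11/5, 5/4, 67, 3*sqrt(5)})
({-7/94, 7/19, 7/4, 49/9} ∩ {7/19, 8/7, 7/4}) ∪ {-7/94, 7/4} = {-7/94, 7/19, 7/4}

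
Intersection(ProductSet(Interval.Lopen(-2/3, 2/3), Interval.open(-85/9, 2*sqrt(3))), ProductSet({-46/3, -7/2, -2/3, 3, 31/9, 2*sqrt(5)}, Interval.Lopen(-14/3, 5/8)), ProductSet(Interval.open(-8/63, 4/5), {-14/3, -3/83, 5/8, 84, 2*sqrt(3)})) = EmptySet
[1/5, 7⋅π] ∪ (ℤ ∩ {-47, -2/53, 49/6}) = {-47} ∪ [1/5, 7⋅π]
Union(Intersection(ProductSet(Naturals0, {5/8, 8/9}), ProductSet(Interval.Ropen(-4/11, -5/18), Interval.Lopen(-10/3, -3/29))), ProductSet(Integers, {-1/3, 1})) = ProductSet(Integers, {-1/3, 1})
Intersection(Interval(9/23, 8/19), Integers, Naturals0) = EmptySet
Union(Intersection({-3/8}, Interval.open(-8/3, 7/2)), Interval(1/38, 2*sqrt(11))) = Union({-3/8}, Interval(1/38, 2*sqrt(11)))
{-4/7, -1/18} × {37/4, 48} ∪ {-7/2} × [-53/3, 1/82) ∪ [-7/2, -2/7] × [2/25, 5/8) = ({-4/7, -1/18} × {37/4, 48}) ∪ ({-7/2} × [-53/3, 1/82)) ∪ ([-7/2, -2/7] × [2/25, 5/8))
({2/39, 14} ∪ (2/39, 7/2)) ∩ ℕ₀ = {1, 2, 3} ∪ {14}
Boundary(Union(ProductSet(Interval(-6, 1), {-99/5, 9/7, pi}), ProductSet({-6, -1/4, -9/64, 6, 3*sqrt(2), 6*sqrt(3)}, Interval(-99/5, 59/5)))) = Union(ProductSet({-6, -1/4, -9/64, 6, 3*sqrt(2), 6*sqrt(3)}, Interval(-99/5, 59/5)), ProductSet(Interval(-6, 1), {-99/5, 9/7, pi}))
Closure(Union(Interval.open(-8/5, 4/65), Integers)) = Union(Integers, Interval(-8/5, 4/65))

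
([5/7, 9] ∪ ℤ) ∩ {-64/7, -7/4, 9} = {9}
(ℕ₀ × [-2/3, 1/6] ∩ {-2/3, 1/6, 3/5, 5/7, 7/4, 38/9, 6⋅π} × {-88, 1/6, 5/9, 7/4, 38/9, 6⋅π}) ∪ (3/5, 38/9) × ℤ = (3/5, 38/9) × ℤ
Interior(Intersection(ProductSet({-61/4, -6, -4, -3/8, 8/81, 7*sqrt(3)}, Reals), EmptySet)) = EmptySet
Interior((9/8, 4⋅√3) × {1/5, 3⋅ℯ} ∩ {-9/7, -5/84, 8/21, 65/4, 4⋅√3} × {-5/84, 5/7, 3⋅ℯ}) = ∅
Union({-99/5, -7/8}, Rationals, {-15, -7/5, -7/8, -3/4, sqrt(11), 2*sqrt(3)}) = Union({sqrt(11), 2*sqrt(3)}, Rationals)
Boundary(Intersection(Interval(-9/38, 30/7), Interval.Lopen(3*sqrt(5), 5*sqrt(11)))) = EmptySet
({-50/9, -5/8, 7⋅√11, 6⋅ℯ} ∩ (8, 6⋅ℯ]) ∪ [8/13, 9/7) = [8/13, 9/7) ∪ {6⋅ℯ}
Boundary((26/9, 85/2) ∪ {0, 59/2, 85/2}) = {0, 26/9, 85/2}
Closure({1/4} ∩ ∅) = ∅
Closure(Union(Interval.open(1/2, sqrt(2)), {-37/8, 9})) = Union({-37/8, 9}, Interval(1/2, sqrt(2)))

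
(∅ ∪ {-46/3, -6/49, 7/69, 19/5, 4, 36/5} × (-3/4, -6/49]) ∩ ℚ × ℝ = {-46/3, -6/49, 7/69, 19/5, 4, 36/5} × (-3/4, -6/49]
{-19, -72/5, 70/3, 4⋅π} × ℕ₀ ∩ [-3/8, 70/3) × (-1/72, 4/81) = {4⋅π} × {0}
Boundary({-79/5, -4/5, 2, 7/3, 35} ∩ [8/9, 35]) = {2, 7/3, 35}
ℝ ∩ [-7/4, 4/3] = [-7/4, 4/3]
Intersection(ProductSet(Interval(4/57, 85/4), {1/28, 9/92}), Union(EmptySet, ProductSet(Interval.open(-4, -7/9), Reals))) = EmptySet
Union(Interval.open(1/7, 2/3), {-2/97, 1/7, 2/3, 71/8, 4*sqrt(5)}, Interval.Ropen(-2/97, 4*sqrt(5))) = Interval(-2/97, 4*sqrt(5))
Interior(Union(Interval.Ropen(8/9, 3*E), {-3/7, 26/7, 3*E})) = Interval.open(8/9, 3*E)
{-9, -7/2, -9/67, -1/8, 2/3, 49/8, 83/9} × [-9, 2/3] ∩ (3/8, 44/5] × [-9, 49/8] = {2/3, 49/8} × [-9, 2/3]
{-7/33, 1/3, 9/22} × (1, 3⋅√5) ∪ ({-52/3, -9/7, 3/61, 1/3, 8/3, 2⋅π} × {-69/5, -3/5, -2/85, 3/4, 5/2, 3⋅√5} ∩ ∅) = {-7/33, 1/3, 9/22} × (1, 3⋅√5)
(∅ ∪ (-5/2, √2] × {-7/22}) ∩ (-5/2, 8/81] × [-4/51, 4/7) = ∅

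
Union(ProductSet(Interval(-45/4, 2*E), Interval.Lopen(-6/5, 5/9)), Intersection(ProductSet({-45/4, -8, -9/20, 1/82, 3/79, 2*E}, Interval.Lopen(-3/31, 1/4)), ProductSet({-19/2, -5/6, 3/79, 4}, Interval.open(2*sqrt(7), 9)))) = ProductSet(Interval(-45/4, 2*E), Interval.Lopen(-6/5, 5/9))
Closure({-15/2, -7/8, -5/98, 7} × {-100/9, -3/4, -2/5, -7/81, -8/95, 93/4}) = {-15/2, -7/8, -5/98, 7} × {-100/9, -3/4, -2/5, -7/81, -8/95, 93/4}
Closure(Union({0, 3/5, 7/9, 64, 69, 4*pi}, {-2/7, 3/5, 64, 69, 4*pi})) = {-2/7, 0, 3/5, 7/9, 64, 69, 4*pi}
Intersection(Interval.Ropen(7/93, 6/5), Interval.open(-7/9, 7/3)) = Interval.Ropen(7/93, 6/5)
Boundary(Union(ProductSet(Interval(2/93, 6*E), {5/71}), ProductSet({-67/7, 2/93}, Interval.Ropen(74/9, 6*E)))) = Union(ProductSet({-67/7, 2/93}, Interval(74/9, 6*E)), ProductSet(Interval(2/93, 6*E), {5/71}))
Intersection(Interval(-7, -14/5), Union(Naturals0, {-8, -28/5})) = {-28/5}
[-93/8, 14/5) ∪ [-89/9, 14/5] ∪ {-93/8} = [-93/8, 14/5]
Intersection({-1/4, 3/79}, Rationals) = {-1/4, 3/79}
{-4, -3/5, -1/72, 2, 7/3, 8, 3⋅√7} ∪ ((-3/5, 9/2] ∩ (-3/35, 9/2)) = {-4, -3/5, 8, 3⋅√7} ∪ (-3/35, 9/2)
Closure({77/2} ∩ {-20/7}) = ∅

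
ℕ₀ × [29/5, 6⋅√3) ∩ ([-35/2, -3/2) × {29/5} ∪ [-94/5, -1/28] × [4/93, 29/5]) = ∅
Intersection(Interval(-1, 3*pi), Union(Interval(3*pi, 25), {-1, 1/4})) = {-1, 1/4, 3*pi}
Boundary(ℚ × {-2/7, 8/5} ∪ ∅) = ℝ × {-2/7, 8/5}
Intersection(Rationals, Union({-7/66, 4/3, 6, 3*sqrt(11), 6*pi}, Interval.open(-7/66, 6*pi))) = Intersection(Interval(-7/66, 6*pi), Rationals)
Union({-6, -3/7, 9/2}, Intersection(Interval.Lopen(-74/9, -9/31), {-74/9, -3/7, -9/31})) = {-6, -3/7, -9/31, 9/2}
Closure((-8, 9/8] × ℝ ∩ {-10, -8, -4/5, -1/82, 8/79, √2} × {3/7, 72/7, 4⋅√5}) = {-4/5, -1/82, 8/79} × {3/7, 72/7, 4⋅√5}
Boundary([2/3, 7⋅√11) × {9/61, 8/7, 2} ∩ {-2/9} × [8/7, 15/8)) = ∅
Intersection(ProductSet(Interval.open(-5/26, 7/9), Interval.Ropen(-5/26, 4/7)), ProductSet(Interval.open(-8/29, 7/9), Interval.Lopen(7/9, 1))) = EmptySet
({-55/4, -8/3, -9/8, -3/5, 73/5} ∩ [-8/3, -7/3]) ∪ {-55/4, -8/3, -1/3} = {-55/4, -8/3, -1/3}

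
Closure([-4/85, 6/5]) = [-4/85, 6/5]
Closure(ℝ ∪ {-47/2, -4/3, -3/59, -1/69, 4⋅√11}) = ℝ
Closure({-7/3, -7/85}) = {-7/3, -7/85}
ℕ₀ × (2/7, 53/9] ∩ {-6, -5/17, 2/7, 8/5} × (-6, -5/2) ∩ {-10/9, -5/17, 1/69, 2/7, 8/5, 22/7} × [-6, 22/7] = ∅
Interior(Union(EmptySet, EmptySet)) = EmptySet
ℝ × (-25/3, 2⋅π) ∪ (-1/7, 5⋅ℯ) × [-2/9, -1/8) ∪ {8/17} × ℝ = ({8/17} × ℝ) ∪ (ℝ × (-25/3, 2⋅π))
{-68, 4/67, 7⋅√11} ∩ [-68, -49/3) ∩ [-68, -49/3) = {-68}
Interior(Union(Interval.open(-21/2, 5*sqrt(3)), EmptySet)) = Interval.open(-21/2, 5*sqrt(3))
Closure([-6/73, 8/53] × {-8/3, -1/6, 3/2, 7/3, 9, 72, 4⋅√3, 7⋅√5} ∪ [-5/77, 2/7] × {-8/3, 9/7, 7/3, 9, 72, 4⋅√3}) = ([-5/77, 2/7] × {-8/3, 9/7, 7/3, 9, 72, 4⋅√3}) ∪ ([-6/73, 8/53] × {-8/3, -1/6, 3/2, 7/3, 9, 72, 4⋅√3, 7⋅√5})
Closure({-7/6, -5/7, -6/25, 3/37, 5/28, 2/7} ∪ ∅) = {-7/6, -5/7, -6/25, 3/37, 5/28, 2/7}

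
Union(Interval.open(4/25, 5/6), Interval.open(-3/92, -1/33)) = Union(Interval.open(-3/92, -1/33), Interval.open(4/25, 5/6))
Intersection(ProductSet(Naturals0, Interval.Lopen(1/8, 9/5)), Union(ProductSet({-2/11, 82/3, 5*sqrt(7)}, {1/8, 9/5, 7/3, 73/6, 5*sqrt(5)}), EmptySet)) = EmptySet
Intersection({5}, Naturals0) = {5}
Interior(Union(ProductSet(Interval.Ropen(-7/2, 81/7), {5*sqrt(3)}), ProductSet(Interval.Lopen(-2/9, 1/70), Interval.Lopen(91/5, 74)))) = ProductSet(Interval.open(-2/9, 1/70), Interval.open(91/5, 74))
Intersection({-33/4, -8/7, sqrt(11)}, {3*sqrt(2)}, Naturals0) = EmptySet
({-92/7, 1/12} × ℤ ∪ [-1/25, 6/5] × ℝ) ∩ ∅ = ∅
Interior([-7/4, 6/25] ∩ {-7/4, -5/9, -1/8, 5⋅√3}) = ∅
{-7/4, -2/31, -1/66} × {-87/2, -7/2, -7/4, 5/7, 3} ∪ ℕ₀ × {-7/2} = (ℕ₀ × {-7/2}) ∪ ({-7/4, -2/31, -1/66} × {-87/2, -7/2, -7/4, 5/7, 3})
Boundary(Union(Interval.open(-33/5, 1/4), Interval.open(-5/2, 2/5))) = {-33/5, 2/5}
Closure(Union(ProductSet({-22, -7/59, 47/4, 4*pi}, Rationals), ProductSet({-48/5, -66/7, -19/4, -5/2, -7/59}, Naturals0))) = Union(ProductSet({-22, -7/59, 47/4, 4*pi}, Reals), ProductSet({-48/5, -66/7, -19/4, -5/2, -7/59}, Naturals0))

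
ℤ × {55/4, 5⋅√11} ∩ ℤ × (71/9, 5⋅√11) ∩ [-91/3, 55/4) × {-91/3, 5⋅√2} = ∅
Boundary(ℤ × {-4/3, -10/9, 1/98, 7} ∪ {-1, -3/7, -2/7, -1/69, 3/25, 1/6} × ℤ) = (ℤ × {-4/3, -10/9, 1/98, 7}) ∪ ({-1, -3/7, -2/7, -1/69, 3/25, 1/6} × ℤ)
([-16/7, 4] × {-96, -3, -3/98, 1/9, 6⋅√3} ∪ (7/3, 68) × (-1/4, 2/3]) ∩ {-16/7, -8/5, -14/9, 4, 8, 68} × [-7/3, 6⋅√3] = ({4, 8} × (-1/4, 2/3]) ∪ ({-16/7, -8/5, -14/9, 4} × {-3/98, 1/9, 6⋅√3})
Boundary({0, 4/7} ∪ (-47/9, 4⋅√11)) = {-47/9, 4⋅√11}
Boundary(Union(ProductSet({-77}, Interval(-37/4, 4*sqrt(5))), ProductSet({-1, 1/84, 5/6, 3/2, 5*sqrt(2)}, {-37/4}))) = Union(ProductSet({-77}, Interval(-37/4, 4*sqrt(5))), ProductSet({-1, 1/84, 5/6, 3/2, 5*sqrt(2)}, {-37/4}))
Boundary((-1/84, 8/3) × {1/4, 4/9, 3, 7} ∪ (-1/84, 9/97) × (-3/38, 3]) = ({-1/84, 9/97} × [-3/38, 3]) ∪ ([-1/84, 9/97] × {-3/38, 3}) ∪ ([-1/84, 8/3] × {3, 7}) ∪ (({-1/84} ∪ [9/97, 8/3]) × {1/4, 4/9, 3, 7})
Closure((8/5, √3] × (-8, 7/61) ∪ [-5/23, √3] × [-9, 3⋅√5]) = [-5/23, √3] × [-9, 3⋅√5]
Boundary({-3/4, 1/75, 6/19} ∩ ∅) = ∅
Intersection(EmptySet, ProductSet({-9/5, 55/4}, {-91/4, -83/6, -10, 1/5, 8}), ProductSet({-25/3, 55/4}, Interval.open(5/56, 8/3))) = EmptySet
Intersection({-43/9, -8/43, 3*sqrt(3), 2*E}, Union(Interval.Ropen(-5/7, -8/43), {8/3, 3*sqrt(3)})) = {3*sqrt(3)}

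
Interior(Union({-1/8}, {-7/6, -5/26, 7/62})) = EmptySet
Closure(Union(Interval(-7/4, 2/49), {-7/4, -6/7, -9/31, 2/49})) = Interval(-7/4, 2/49)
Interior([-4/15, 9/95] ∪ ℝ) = (-∞, ∞)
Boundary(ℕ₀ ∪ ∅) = ℕ₀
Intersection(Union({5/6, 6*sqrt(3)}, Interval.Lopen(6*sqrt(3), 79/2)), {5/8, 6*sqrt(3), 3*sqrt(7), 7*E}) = {6*sqrt(3), 7*E}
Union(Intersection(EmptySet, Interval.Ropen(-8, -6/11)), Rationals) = Rationals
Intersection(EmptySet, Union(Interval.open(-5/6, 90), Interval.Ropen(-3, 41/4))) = EmptySet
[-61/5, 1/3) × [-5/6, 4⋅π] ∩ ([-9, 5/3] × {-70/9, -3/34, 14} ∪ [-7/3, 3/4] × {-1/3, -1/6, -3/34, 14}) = ([-9, 1/3) × {-3/34}) ∪ ([-7/3, 1/3) × {-1/3, -1/6, -3/34})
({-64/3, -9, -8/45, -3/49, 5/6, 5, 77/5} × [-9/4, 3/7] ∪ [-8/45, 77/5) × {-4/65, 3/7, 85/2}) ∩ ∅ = ∅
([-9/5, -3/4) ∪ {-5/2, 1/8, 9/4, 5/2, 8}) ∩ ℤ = {-1} ∪ {8}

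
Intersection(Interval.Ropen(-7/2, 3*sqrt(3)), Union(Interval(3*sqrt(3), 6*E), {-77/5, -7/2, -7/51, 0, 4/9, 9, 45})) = {-7/2, -7/51, 0, 4/9}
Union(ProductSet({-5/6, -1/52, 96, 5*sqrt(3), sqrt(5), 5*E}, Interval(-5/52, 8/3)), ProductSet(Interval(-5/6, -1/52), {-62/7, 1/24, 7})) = Union(ProductSet({-5/6, -1/52, 96, 5*sqrt(3), sqrt(5), 5*E}, Interval(-5/52, 8/3)), ProductSet(Interval(-5/6, -1/52), {-62/7, 1/24, 7}))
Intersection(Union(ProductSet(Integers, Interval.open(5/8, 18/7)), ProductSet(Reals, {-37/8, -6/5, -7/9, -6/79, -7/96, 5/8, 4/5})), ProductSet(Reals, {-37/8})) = ProductSet(Reals, {-37/8})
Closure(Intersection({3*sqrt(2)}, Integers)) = EmptySet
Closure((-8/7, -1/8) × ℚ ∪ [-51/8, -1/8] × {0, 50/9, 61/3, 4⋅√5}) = ([-8/7, -1/8] × ℝ) ∪ ([-51/8, -1/8] × {0, 50/9, 61/3, 4⋅√5})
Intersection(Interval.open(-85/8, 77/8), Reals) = Interval.open(-85/8, 77/8)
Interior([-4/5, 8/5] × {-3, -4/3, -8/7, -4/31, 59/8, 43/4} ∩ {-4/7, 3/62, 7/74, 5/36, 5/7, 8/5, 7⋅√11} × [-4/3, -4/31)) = ∅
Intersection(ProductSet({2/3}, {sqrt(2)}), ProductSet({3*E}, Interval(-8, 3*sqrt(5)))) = EmptySet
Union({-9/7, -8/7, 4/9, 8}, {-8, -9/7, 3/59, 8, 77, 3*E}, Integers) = Union({-9/7, -8/7, 3/59, 4/9, 3*E}, Integers)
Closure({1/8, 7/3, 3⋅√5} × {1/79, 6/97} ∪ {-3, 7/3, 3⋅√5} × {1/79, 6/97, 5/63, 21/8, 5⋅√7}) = ({1/8, 7/3, 3⋅√5} × {1/79, 6/97}) ∪ ({-3, 7/3, 3⋅√5} × {1/79, 6/97, 5/63, 21/8, 5⋅√7})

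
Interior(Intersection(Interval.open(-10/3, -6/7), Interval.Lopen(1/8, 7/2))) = EmptySet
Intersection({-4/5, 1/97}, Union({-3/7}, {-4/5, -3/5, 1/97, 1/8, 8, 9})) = {-4/5, 1/97}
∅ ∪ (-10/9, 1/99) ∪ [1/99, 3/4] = (-10/9, 3/4]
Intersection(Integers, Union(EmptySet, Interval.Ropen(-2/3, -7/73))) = EmptySet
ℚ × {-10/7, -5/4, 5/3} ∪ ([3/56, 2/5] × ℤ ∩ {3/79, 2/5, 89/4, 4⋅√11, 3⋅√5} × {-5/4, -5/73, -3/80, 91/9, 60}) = ({2/5} × {60}) ∪ (ℚ × {-10/7, -5/4, 5/3})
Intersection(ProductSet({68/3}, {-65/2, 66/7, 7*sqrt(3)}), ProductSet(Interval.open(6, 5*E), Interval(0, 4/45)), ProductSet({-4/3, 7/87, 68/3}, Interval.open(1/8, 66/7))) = EmptySet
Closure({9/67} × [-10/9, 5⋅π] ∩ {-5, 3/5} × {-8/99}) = ∅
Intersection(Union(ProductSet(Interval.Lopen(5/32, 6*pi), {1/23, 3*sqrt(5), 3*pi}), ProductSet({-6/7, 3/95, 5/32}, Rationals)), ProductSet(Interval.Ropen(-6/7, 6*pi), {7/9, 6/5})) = ProductSet({-6/7, 3/95, 5/32}, {7/9, 6/5})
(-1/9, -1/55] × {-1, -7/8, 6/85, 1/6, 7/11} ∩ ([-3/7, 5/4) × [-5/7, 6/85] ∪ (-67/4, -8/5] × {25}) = (-1/9, -1/55] × {6/85}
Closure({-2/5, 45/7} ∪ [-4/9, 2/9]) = [-4/9, 2/9] ∪ {45/7}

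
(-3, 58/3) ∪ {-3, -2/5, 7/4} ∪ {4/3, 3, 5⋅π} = [-3, 58/3)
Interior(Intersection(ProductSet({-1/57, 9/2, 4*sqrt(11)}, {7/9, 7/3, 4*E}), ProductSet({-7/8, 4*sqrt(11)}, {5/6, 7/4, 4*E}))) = EmptySet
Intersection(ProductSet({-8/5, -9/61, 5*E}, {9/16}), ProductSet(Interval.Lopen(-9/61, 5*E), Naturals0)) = EmptySet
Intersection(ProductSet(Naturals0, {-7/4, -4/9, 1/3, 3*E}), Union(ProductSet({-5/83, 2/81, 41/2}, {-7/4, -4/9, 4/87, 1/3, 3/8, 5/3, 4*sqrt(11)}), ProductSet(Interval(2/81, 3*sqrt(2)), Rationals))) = ProductSet(Range(1, 5, 1), {-7/4, -4/9, 1/3})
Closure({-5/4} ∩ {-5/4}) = {-5/4}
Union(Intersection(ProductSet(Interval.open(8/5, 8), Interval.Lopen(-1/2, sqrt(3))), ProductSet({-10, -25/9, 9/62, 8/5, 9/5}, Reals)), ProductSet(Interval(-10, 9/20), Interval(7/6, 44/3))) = Union(ProductSet({9/5}, Interval.Lopen(-1/2, sqrt(3))), ProductSet(Interval(-10, 9/20), Interval(7/6, 44/3)))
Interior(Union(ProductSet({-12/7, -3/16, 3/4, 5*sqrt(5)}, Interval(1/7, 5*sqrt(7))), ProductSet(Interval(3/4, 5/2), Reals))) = ProductSet(Interval.open(3/4, 5/2), Interval(-oo, oo))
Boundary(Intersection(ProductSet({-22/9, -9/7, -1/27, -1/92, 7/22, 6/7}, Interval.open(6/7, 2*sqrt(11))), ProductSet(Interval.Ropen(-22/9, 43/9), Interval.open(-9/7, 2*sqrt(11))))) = ProductSet({-22/9, -9/7, -1/27, -1/92, 7/22, 6/7}, Interval(6/7, 2*sqrt(11)))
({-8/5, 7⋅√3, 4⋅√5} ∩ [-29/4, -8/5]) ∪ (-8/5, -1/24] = [-8/5, -1/24]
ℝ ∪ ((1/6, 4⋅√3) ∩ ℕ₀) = ℝ ∪ {1, 2, …, 6}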